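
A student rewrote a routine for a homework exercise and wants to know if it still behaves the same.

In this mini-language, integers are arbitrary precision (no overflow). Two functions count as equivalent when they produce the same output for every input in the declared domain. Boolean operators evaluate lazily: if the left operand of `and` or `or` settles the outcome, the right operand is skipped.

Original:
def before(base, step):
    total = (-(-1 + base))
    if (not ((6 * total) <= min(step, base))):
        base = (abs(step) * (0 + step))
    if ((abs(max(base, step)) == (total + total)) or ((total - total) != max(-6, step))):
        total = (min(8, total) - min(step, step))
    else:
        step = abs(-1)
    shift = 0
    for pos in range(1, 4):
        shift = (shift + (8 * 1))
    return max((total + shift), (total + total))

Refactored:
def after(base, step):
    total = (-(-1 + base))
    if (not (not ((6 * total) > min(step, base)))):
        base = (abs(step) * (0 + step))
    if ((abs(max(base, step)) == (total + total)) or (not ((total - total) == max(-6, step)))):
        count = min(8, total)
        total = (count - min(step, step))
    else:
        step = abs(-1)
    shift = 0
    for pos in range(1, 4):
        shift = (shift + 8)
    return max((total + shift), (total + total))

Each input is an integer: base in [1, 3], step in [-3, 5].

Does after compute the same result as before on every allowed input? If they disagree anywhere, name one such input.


The two versions differ — the changes include local variable names differ, and arithmetic usage differs, and boolean connective usage differs, and statement counts differ, and constant usage differs, and comparison usage differs.
Spot check at base=2, step=0 — before: total=-1, then (not ((6 * total) <= min(step, base))) is false, then ((abs(max(base, step)) == (total + total)) or ((total - total) != max(-6, step))) is false, then step=1, then shift=0, then (pos=1), then shift=8, then (pos=2), then shift=16, then (pos=3), then shift=24, then returns 23. after: total=-1, then (not (not ((6 * total) > min(step, base)))) is false, then ((abs(max(base, step)) == (total + total)) or (not ((total - total) == max(-6, step)))) is false, then step=1, then shift=0, then (pos=1), then shift=8, then (pos=2), then shift=16, then (pos=3), then shift=24, then returns 23. Both give 23.
An exhaustive pass over the 27 declared inputs shows identical outputs.
verdict: equivalent


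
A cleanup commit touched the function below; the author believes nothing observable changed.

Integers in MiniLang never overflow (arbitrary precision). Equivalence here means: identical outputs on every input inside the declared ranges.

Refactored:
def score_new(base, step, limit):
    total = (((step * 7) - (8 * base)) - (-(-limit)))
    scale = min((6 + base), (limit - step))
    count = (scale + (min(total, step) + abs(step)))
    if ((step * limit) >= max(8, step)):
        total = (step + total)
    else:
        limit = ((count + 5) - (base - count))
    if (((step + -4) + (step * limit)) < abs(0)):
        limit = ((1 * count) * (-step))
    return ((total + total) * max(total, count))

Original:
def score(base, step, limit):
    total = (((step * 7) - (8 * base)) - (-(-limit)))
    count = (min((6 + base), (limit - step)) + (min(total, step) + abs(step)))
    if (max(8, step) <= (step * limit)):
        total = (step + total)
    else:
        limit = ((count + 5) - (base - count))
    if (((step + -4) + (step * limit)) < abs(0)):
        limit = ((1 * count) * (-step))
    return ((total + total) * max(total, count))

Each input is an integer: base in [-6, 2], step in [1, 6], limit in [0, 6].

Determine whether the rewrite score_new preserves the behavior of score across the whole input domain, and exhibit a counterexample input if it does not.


Side by side, the visible changes include: statement counts differ; and local variable names differ; and comparison usage differs.
Spot check at base=-2, step=3, limit=2 — score: total := 35 | count := 5 | (max(8, step) <= (step * limit)): false | limit := 17 | (((step + -4) + (step * limit)) < abs(0)): false | result 2450. score_new: total := 35 | scale := -1 | count := 5 | ((step * limit) >= max(8, step)): false | limit := 17 | (((step + -4) + (step * limit)) < abs(0)): false | result 2450. Both give 2450.
Across all 378 domain points the two functions coincide.
verdict: equivalent


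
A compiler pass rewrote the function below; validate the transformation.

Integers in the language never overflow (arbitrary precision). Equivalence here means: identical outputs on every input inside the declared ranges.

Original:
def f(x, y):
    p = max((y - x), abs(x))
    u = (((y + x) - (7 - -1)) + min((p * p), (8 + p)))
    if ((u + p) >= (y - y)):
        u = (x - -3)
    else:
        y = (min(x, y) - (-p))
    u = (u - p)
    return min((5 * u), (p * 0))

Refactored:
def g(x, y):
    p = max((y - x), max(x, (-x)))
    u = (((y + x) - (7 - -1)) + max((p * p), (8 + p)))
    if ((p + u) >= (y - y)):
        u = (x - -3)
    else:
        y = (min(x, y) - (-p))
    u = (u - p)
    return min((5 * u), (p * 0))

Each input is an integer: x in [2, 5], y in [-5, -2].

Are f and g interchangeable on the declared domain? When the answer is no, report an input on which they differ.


Not equivalent: x=2, y=-5 separates them (-45 vs 0).
f: p = 2; u = -7; ((u + p) >= (y - y)) -> false; y = -3; u = -9; return -45
g: p = 2; u = -1; ((p + u) >= (y - y)) -> true; u = 5; u = 3; return 0
verdict: not equivalent; witness: x=2, y=-5


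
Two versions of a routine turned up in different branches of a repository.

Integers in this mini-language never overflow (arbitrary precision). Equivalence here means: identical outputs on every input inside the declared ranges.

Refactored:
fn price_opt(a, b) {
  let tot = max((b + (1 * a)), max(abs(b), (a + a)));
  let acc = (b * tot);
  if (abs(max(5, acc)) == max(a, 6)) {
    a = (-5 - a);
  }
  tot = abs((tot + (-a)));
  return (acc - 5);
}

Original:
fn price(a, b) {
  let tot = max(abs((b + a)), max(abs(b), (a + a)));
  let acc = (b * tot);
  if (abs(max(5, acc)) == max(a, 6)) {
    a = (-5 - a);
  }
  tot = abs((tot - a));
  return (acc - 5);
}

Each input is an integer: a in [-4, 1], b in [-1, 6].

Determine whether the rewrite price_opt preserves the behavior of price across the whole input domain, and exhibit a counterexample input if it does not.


Evaluate both at a=-4, b=-1.
price: tot=5, then acc=-5, then (abs(max(5, acc)) == max(a, 6)) is false, then tot=9, then returns -10
price_opt: tot=1, then acc=-1, then (abs(max(5, acc)) == max(a, 6)) is false, then tot=5, then returns -6
-10 and -6 differ, so these are not the same function on this domain.
verdict: not equivalent; witness: a=-4, b=-1


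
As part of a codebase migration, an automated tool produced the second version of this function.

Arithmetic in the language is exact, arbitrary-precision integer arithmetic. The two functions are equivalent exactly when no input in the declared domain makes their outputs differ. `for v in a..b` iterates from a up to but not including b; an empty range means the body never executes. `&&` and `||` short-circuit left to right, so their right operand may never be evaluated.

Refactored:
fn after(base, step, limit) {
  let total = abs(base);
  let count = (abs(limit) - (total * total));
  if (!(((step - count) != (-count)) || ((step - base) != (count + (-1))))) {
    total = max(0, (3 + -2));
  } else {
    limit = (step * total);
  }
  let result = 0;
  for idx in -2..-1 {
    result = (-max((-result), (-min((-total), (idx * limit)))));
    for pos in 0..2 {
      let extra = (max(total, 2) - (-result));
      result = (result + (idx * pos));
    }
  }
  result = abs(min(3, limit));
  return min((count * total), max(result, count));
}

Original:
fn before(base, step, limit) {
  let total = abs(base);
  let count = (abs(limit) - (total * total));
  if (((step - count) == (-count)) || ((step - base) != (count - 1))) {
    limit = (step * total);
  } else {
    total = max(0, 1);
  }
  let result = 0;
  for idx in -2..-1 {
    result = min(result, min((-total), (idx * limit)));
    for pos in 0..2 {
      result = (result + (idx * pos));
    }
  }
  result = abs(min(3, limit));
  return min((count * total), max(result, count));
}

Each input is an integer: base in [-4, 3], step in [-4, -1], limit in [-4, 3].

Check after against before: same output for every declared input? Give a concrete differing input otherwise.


Run the pair on base=-2, step=-4, limit=-3.
before: total := 2 | count := -1 | (((step - count) == (-count)) || ((step - base) != (count - 1))): false | total := 1 | result := 0 | iter idx=-2: | result := -1 | iter pos=0: | result := -1 | iter pos=1: | result := -3 | result := 3 | result -1
after: total := 2 | count := -1 | (!(((step - count) != (-count)) || ((step - base) != (count + (-1))))): false | limit := -8 | result := 0 | iter idx=-2: | result := -2 | iter pos=0: | extra := 0 | result := -2 | iter pos=1: | extra := 0 | result := -4 | result := 8 | result -2
-1 against -2: the behavior changed.
verdict: not equivalent; witness: base=-2, step=-4, limit=-3


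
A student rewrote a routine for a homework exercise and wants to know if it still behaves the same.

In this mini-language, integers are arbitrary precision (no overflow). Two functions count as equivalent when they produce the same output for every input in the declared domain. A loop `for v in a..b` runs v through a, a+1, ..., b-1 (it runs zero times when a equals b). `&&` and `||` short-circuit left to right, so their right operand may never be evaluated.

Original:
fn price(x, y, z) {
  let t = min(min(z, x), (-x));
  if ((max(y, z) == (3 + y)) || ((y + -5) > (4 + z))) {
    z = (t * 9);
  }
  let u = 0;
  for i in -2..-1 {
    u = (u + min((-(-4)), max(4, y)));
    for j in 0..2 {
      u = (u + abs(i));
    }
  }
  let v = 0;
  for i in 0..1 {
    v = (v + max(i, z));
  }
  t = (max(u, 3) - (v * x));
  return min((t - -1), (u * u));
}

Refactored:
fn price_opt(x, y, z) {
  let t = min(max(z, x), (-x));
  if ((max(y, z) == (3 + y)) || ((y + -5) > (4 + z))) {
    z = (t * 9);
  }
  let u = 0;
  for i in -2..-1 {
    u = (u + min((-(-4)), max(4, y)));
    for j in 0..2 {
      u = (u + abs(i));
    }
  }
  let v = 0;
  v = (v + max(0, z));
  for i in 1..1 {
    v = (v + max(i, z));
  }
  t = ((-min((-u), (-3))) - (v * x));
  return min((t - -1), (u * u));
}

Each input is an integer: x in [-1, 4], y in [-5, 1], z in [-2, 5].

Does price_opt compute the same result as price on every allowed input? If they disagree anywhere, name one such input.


The rewrite breaks on x=-1, y=-2, z=1, where the results are 9 and 18.
price: t=-1, then ((max(y, z) == (3 + y)) || ((y + -5) > (4 + z))) is true, then z=-9, then u=0, then (i=-2), then u=4, then (j=0), then u=6, then (j=1), then u=8, then v=0, then (i=0), then v=0, then t=8, then returns 9
price_opt: t=1, then ((max(y, z) == (3 + y)) || ((y + -5) > (4 + z))) is true, then z=9, then u=0, then (i=-2), then u=4, then (j=0), then u=6, then (j=1), then u=8, then v=0, then v=9, then the loop over i runs zero times, then t=17, then returns 18
verdict: not equivalent; witness: x=-1, y=-2, z=1


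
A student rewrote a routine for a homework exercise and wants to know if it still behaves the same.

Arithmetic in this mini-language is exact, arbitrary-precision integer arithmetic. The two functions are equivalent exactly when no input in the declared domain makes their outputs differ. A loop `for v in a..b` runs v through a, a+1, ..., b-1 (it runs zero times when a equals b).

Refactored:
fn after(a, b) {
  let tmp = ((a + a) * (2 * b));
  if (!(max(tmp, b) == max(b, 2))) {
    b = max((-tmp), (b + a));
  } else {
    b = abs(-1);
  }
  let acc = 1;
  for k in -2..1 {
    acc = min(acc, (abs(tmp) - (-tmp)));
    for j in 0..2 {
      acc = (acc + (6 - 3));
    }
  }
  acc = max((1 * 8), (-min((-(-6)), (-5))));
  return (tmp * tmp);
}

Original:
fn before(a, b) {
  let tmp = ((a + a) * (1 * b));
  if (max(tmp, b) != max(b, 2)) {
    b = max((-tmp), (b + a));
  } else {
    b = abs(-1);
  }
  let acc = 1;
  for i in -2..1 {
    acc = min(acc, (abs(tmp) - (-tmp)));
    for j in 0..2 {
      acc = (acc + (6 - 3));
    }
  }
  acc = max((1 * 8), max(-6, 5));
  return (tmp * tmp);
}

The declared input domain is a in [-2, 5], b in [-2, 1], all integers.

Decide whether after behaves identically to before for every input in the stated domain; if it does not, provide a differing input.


Evaluate both at a=-2, b=-2.
before: tmp = 8; (max(tmp, b) != max(b, 2)) -> true; b = -4; acc = 1; [i=-2]; acc = 1; [j=0]; acc = 4; [j=1]; acc = 7; [i=-1]; acc = 7; [j=0]; acc = 10; [j=1]; acc = 13; [i=0]; acc = 13; [j=0]; acc = 16; [j=1]; acc = 19; acc = 8; return 64
after: tmp = 16; (!(max(tmp, b) == max(b, 2))) -> true; b = -4; acc = 1; [k=-2]; acc = 1; [j=0]; acc = 4; [j=1]; acc = 7; [k=-1]; acc = 7; [j=0]; acc = 10; [j=1]; acc = 13; [k=0]; acc = 13; [j=0]; acc = 16; [j=1]; acc = 19; acc = 8; return 256
64 and 256 differ, so these are not the same function on this domain.
verdict: not equivalent; witness: a=-2, b=-2


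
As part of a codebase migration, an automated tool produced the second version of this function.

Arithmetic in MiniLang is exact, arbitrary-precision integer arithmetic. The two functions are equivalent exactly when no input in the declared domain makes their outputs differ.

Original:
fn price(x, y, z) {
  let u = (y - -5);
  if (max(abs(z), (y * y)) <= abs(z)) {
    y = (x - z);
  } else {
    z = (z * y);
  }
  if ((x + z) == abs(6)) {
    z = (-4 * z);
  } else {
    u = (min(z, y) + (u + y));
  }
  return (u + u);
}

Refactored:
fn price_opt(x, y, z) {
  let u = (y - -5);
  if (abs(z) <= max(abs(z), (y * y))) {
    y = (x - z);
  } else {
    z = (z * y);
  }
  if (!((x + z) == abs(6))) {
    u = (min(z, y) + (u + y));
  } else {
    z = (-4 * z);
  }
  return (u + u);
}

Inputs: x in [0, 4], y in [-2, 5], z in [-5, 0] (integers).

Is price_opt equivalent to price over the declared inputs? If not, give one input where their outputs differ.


Evaluate both at x=0, y=-2, z=-2.
price: u := 3 | (max(abs(z), (y * y)) <= abs(z)): false | z := 4 | ((x + z) == abs(6)): false | u := -1 | result -2
price_opt: u := 3 | (abs(z) <= max(abs(z), (y * y))): true | y := 2 | (!((x + z) == abs(6))): true | u := 3 | result 6
-2 and 6 differ, so these are not the same function on this domain.
verdict: not equivalent; witness: x=0, y=-2, z=-2


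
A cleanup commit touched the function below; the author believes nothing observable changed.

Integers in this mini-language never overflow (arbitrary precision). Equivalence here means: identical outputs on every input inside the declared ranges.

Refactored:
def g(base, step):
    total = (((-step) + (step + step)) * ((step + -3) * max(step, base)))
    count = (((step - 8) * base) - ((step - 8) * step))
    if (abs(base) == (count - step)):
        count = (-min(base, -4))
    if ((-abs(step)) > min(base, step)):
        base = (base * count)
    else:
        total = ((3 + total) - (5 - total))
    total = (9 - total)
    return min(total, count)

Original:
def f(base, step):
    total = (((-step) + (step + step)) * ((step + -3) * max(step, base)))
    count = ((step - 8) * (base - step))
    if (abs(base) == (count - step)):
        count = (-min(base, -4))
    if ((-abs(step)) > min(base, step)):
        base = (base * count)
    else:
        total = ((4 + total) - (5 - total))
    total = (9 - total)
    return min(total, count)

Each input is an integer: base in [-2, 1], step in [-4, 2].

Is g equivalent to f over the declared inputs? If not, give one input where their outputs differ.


There is a counterexample at base=-2, step=2: 18 on one side, 19 on the other.
f: total = -4; count = 24; (abs(base) == (count - step)) -> false; ((-abs(step)) > min(base, step)) -> false; total = -9; total = 18; return 18
g: total = -4; count = 24; (abs(base) == (count - step)) -> false; ((-abs(step)) > min(base, step)) -> false; total = -10; total = 19; return 19
verdict: not equivalent; witness: base=-2, step=2


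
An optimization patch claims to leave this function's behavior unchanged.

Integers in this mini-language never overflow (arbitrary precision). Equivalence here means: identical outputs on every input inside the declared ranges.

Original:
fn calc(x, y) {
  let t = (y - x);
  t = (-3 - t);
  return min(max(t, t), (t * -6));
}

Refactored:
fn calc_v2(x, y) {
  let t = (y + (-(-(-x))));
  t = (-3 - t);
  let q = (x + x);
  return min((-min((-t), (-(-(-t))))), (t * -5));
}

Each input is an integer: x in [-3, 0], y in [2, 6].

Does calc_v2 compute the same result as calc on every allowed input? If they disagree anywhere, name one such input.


The suspicious edit (`-6` became `-5`) never changes the result for any input inside the declared domain; all 20 inputs agree.
verdict: equivalent


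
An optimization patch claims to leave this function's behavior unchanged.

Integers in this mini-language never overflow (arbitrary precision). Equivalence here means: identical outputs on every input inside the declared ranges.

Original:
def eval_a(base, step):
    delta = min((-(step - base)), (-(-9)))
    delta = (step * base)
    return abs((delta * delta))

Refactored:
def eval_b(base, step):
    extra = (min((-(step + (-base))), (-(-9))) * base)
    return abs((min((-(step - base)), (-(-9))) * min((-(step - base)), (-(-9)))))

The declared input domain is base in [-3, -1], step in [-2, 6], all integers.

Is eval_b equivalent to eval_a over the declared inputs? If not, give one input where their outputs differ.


Not equivalent: base=-3, step=-2 separates them (36 vs 1).
eval_a: delta = -1; delta = 6; return 36
eval_b: extra = 3; return 1
verdict: not equivalent; witness: base=-3, step=-2


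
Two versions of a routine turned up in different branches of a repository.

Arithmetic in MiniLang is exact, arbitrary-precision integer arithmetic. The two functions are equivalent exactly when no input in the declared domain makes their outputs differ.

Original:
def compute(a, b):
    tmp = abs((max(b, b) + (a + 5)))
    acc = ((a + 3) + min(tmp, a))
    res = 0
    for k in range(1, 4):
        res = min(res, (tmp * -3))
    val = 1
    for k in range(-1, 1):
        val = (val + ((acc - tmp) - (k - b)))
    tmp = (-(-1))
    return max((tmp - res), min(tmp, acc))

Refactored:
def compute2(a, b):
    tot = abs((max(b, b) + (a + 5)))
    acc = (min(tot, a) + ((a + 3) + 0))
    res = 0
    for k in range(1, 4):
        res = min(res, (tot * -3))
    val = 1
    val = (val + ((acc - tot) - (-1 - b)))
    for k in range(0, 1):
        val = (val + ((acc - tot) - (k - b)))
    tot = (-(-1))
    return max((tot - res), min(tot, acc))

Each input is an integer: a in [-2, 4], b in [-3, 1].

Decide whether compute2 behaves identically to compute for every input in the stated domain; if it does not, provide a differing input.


Behavior is preserved: although statement counts differ, plus constant usage differs, plus loop structure differs, plus arithmetic usage differs, plus local variable names differ, the outputs never diverge.
One worked example (a=4, b=-3) — compute: tmp becomes 6; next acc becomes 11; next res becomes 0; next at k=1:; next res becomes -18; next at k=2:; next res becomes -18; next at k=3:; next res becomes -18; next val becomes 1; next at k=-1:; next val becomes 4; next at k=0:; next val becomes 6; next tmp becomes 1; next final value 19; compute2: tot becomes 6; next acc becomes 11; next res becomes 0; next at k=1:; next res becomes -18; next at k=2:; next res becomes -18; next at k=3:; next res becomes -18; next val becomes 1; next val becomes 4; next at k=0:; next val becomes 6; next tot becomes 1; next final value 19; agreement on 19.
Across all 35 domain points the two functions coincide.
verdict: equivalent


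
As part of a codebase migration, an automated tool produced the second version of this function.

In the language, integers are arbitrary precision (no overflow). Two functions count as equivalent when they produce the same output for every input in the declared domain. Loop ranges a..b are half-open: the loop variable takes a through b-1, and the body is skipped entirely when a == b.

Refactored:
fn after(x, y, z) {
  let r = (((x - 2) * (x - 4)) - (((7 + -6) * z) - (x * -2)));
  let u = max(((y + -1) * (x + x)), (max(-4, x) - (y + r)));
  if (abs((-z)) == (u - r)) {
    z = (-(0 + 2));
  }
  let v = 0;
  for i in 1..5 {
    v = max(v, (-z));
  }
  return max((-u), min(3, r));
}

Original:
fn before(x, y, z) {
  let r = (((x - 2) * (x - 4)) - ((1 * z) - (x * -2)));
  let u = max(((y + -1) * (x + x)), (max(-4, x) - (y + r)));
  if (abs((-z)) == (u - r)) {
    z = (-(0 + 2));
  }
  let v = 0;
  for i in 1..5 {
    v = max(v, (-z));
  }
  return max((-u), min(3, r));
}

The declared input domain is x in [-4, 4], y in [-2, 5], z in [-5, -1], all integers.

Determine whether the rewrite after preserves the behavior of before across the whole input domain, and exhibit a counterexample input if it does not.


Side by side, the visible changes include: arithmetic usage differs, plus constant usage differs.
As a probe, take x=2, y=0, z=-4: before runs r = 0; u = 2; (abs((-z)) == (u - r)) -> false; v = 0; [i=1]; v = 4; [i=2]; v = 4; [i=3]; v = 4; [i=4]; v = 4; return 0; after runs r = 0; u = 2; (abs((-z)) == (u - r)) -> false; v = 0; [i=1]; v = 4; [i=2]; v = 4; [i=3]; v = 4; [i=4]; v = 4; return 0; both end at 0.
Across all 360 domain points the two functions coincide.
verdict: equivalent


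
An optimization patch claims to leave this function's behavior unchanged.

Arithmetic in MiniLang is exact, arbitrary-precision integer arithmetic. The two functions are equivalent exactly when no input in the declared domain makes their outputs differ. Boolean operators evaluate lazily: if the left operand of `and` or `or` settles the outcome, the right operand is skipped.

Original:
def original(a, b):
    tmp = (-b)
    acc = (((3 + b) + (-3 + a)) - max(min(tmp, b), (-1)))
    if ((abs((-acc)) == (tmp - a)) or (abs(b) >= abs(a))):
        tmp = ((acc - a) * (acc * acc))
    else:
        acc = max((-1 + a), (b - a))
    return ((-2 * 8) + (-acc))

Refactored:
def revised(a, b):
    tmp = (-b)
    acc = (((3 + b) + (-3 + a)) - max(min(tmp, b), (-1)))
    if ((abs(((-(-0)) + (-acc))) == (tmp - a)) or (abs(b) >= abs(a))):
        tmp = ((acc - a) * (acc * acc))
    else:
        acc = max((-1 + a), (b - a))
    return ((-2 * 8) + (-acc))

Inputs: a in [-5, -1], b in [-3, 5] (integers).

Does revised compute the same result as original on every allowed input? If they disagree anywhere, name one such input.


Behavior is preserved: although arithmetic usage differs, and constant usage differs, the outputs never diverge.
As a probe, take a=-1, b=4: original runs tmp=-4, then acc=4, then ((abs((-acc)) == (tmp - a)) or (abs(b) >= abs(a))) is true, then tmp=80, then returns -20; revised runs tmp=-4, then acc=4, then ((abs(((-(-0)) + (-acc))) == (tmp - a)) or (abs(b) >= abs(a))) is true, then tmp=80, then returns -20; both end at -20.
Sweeping the whole domain (45 inputs) finds no disagreement.
verdict: equivalent


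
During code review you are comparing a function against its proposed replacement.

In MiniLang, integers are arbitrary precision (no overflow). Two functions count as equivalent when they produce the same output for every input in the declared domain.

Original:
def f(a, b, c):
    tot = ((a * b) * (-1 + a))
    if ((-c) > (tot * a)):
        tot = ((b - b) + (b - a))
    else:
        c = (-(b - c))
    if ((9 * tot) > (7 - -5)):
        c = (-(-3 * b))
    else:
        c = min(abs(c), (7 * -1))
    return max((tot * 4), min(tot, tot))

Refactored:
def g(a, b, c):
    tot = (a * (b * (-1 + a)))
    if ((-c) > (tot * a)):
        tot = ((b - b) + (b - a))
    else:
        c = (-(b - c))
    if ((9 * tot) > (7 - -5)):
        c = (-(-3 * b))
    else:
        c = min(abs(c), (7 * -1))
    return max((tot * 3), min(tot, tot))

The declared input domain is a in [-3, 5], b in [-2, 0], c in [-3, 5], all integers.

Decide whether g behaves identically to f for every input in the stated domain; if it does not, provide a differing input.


Not equivalent: a=-3, b=0, c=-3 separates them (12 vs 9).
f: tot becomes 0; next ((-c) > (tot * a)) evaluates to true; next tot becomes 3; next ((9 * tot) > (7 - -5)) evaluates to true; next c becomes 0; next final value 12
g: tot becomes 0; next ((-c) > (tot * a)) evaluates to true; next tot becomes 3; next ((9 * tot) > (7 - -5)) evaluates to true; next c becomes 0; next final value 9
verdict: not equivalent; witness: a=-3, b=0, c=-3


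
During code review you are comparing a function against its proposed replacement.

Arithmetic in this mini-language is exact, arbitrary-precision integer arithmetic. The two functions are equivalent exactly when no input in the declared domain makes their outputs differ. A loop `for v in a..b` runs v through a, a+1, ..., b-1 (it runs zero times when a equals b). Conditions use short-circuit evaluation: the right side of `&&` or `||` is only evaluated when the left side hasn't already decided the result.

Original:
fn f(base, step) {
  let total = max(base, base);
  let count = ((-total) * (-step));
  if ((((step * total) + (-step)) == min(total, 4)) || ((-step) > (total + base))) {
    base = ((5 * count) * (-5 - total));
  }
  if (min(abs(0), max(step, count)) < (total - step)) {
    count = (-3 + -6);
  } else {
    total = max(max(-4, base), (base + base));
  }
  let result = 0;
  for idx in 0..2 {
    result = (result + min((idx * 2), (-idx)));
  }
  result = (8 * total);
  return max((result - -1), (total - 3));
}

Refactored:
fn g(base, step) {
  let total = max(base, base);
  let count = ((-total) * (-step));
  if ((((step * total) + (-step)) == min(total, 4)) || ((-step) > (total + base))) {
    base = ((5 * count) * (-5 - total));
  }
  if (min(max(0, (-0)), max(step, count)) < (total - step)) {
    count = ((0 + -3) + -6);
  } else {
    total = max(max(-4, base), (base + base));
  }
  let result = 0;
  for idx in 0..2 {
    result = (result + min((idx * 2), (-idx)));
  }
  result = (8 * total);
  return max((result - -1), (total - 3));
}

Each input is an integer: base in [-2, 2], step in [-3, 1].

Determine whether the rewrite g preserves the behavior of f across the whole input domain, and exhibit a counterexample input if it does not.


This is a faithful refactor — constant usage differs, arithmetic usage differs, min/max/abs usage differs, but the computed results match everywhere.
Spot check at base=-2, step=-1 — f: total := -2 | count := 2 | ((((step * total) + (-step)) == min(total, 4)) || ((-step) > (total + base))): true | base := -30 | (min(abs(0), max(step, count)) < (total - step)): false | total := -4 | result := 0 | iter idx=0: | result := 0 | iter idx=1: | result := -1 | result := -32 | result -7. g: total := -2 | count := 2 | ((((step * total) + (-step)) == min(total, 4)) || ((-step) > (total + base))): true | base := -30 | (min(max(0, (-0)), max(step, count)) < (total - step)): false | total := -4 | result := 0 | iter idx=0: | result := 0 | iter idx=1: | result := -1 | result := -32 | result -7. Both give -7.
An exhaustive pass over the 25 declared inputs shows identical outputs.
verdict: equivalent


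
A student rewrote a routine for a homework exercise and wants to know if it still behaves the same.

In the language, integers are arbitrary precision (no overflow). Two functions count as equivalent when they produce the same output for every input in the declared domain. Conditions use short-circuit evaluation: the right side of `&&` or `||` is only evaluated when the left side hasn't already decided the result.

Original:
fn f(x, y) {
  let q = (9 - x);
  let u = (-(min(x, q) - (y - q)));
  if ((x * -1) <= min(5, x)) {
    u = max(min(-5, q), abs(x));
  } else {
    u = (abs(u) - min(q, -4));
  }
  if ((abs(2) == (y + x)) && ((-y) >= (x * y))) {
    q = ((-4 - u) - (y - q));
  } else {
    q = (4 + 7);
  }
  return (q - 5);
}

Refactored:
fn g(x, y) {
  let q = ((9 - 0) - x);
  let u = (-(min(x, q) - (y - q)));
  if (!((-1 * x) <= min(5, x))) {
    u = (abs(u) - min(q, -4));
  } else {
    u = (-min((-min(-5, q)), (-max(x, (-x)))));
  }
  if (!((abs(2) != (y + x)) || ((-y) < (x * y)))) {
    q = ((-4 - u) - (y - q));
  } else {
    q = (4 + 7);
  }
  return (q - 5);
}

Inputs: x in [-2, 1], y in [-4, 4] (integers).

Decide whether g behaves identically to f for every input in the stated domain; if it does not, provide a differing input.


Side by side, the visible changes include: comparison usage differs; and constant usage differs; and boolean connective usage differs; and min/max/abs usage differs; and arithmetic usage differs.
Spot check at x=1, y=2 — f: q=8, then u=-7, then ((x * -1) <= min(5, x)) is true, then u=1, then ((abs(2) == (y + x)) && ((-y) >= (x * y))) is false, then q=11, then returns 6. g: q=8, then u=-7, then (!((-1 * x) <= min(5, x))) is false, then u=1, then (!((abs(2) != (y + x)) || ((-y) < (x * y)))) is false, then q=11, then returns 6. Both give 6.
Checked all 36 inputs in the declared domain: the outputs agree on every one.
verdict: equivalent


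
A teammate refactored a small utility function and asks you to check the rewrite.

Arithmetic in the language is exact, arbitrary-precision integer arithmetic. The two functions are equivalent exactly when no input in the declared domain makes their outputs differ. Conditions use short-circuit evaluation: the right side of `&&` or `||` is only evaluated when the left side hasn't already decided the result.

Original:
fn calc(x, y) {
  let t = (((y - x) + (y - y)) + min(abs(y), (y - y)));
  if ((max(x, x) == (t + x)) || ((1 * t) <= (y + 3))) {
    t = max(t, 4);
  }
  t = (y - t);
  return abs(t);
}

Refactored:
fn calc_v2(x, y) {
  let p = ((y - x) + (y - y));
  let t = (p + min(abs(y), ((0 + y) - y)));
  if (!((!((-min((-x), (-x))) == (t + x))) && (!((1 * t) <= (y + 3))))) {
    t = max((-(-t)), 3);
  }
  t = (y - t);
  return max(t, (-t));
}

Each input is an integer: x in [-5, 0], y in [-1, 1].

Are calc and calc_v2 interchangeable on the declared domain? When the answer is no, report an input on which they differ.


Not equivalent: x=-3, y=-1 separates them (5 vs 4).
calc: t := 2 | ((max(x, x) == (t + x)) || ((1 * t) <= (y + 3))): true | t := 4 | t := -5 | result 5
calc_v2: p := 2 | t := 2 | (!((!((-min((-x), (-x))) == (t + x))) && (!((1 * t) <= (y + 3))))): true | t := 3 | t := -4 | result 4
verdict: not equivalent; witness: x=-3, y=-1


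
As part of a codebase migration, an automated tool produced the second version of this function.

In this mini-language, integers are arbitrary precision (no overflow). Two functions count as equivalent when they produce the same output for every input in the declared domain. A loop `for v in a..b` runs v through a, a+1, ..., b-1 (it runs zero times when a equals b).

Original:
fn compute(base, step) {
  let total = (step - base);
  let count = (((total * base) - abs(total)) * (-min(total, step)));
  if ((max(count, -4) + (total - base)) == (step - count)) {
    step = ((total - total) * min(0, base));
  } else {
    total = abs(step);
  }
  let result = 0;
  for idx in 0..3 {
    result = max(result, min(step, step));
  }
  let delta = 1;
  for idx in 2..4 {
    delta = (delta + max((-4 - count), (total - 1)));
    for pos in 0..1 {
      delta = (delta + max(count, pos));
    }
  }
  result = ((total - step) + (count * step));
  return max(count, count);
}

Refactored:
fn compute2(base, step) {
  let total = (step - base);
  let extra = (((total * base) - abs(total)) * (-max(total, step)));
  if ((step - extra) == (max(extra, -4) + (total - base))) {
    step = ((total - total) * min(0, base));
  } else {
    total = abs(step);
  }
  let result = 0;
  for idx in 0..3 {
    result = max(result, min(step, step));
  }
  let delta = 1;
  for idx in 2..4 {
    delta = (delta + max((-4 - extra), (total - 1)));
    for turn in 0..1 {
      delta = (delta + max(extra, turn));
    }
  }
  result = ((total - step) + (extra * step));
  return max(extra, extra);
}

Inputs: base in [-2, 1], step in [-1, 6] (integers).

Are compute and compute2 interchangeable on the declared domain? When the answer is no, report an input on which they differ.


Run the pair on base=-2, step=-1.
compute: total = 1; count = -3; ((max(count, -4) + (total - base)) == (step - count)) -> false; total = 1; result = 0; [idx=0]; result = 0; [idx=1]; result = 0; [idx=2]; result = 0; delta = 1; [idx=2]; delta = 1; [pos=0]; delta = 1; [idx=3]; delta = 1; [pos=0]; delta = 1; result = 5; return -3
compute2: total = 1; extra = 3; ((step - extra) == (max(extra, -4) + (total - base))) -> false; total = 1; result = 0; [idx=0]; result = 0; [idx=1]; result = 0; [idx=2]; result = 0; delta = 1; [idx=2]; delta = 1; [turn=0]; delta = 4; [idx=3]; delta = 4; [turn=0]; delta = 7; result = -1; return 3
-3 vs 3 — the two versions disagree here.
verdict: not equivalent; witness: base=-2, step=-1


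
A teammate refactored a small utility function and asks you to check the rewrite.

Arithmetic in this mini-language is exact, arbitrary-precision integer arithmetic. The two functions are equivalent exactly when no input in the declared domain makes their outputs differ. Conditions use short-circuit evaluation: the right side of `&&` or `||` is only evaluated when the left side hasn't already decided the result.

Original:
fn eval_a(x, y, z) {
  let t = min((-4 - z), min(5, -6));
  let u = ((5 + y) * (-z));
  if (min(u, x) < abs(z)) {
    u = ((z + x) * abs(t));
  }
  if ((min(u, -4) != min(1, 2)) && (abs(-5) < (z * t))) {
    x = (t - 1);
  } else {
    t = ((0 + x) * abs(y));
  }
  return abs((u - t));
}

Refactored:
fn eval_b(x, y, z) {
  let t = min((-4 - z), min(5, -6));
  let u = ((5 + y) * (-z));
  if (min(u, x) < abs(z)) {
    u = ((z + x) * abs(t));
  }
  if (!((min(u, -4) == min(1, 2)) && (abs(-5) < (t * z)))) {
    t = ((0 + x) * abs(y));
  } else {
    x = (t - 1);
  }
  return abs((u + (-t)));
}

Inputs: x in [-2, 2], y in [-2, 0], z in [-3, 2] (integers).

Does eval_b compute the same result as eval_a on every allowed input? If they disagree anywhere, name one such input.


Not equivalent: x=-2, y=-2, z=-3 separates them (24 vs 26).
eval_a: t := -6 | u := 9 | (min(u, x) < abs(z)): true | u := -30 | ((min(u, -4) != min(1, 2)) && (abs(-5) < (z * t))): true | x := -7 | result 24
eval_b: t := -6 | u := 9 | (min(u, x) < abs(z)): true | u := -30 | (!((min(u, -4) == min(1, 2)) && (abs(-5) < (t * z)))): true | t := -4 | result 26
verdict: not equivalent; witness: x=-2, y=-2, z=-3


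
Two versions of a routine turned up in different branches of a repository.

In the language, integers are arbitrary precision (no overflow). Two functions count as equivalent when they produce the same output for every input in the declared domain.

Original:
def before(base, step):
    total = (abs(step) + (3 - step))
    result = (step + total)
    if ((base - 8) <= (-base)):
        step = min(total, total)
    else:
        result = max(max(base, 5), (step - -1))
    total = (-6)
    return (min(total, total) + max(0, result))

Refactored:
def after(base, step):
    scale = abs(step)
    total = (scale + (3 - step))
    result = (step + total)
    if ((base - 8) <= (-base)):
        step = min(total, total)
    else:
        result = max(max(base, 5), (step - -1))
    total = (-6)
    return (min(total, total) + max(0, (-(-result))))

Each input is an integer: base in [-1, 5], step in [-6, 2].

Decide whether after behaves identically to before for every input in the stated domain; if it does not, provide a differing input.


This is a faithful refactor — local variable names differ, plus statement counts differ, but the computed results match everywhere.
One worked example (base=5, step=2) — before: total=3, then result=5, then ((base - 8) <= (-base)) is false, then result=5, then total=-6, then returns -1; after: scale=2, then total=3, then result=5, then ((base - 8) <= (-base)) is false, then result=5, then total=-6, then returns -1; agreement on -1.
Across all 63 domain points the two functions coincide.
verdict: equivalent


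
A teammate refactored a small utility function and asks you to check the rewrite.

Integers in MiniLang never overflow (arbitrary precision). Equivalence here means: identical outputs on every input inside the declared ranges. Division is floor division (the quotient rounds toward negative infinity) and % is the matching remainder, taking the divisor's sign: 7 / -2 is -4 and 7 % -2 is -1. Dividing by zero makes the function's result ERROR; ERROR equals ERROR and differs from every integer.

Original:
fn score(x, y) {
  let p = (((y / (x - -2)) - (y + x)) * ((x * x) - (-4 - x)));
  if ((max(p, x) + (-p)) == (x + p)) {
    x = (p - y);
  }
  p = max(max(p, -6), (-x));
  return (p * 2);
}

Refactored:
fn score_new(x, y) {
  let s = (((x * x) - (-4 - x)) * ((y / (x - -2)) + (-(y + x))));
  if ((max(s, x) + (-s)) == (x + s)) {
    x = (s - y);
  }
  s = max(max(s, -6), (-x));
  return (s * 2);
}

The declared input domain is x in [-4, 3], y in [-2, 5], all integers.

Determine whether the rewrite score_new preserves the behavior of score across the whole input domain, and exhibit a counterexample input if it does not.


Behavior is preserved: although local variable names differ, arithmetic usage differs, the outputs never diverge.
Tracing x=1, y=1: score: p=-12, then ((max(p, x) + (-p)) == (x + p)) is false, then p=-1, then returns -2 | score_new: s=-12, then ((max(s, x) + (-s)) == (x + s)) is false, then s=-1, then returns -2 — matching result -2.
Checked all 64 inputs in the declared domain: the outputs agree on every one.
verdict: equivalent


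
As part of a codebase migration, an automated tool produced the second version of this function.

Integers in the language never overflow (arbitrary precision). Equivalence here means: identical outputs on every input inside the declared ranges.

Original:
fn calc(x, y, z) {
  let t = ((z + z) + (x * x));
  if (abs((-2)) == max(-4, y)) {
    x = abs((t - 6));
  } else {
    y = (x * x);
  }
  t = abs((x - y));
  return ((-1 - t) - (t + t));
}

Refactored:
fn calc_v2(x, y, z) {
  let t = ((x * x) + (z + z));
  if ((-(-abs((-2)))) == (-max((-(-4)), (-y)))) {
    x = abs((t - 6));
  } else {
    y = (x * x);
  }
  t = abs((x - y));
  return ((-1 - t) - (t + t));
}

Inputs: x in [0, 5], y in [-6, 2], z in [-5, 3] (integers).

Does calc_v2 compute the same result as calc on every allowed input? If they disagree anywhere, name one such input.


Try x=0, y=2, z=-5.
calc: t = -10; (abs((-2)) == max(-4, y)) -> true; x = 16; t = 14; return -43
calc_v2: t = -10; ((-(-abs((-2)))) == (-max((-(-4)), (-y)))) -> false; y = 0; t = 0; return -1
-43 against -1: the behavior changed.
verdict: not equivalent; witness: x=0, y=2, z=-5


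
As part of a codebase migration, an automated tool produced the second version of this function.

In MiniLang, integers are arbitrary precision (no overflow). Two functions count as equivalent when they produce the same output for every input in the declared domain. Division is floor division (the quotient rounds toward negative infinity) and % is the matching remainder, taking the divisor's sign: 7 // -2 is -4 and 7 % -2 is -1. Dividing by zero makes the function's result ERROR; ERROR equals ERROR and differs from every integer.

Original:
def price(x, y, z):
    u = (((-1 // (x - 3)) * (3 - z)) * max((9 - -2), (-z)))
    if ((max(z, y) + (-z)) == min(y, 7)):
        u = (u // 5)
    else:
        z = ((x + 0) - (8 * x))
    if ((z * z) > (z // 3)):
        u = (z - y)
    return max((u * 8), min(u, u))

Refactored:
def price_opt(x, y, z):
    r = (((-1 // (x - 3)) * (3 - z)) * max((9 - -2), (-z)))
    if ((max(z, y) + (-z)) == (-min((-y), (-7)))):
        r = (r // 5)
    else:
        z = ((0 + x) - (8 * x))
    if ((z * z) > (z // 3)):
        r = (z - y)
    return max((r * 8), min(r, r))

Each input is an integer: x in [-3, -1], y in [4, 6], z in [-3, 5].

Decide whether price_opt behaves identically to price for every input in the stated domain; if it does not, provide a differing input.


Run the pair on x=-3, y=4, z=-3.
price: u = 0; ((max(z, y) + (-z)) == min(y, 7)) -> false; z = 21; ((z * z) > (z // 3)) -> true; u = 17; return 136
price_opt: r = 0; ((max(z, y) + (-z)) == (-min((-y), (-7)))) -> true; r = 0; ((z * z) > (z // 3)) -> true; r = -7; return -7
136 against -7: the behavior changed.
verdict: not equivalent; witness: x=-3, y=4, z=-3
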